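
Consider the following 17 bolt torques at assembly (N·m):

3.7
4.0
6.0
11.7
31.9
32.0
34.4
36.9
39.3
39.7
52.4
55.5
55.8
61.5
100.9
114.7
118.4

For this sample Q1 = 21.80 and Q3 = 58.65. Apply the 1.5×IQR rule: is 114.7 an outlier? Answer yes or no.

yes

IQR = Q3 − Q1 = 58.65 − 21.80 = 36.85.
Lower fence = Q1 − 1.5·IQR = 21.80 − 55.275 = -33.475.
Upper fence = Q3 + 1.5·IQR = 58.65 + 55.275 = 113.925.
114.7 lies above the upper fence.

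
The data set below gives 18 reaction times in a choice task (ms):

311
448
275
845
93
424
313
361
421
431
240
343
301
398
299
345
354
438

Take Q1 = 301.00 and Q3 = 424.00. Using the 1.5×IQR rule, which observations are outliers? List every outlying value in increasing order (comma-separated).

IQR = Q3 − Q1 = 424.00 − 301.00 = 123.00.
Lower fence = Q1 − 1.5·IQR = 301.00 − 184.50 = 116.50.
Upper fence = Q3 + 1.5·IQR = 424.00 + 184.50 = 608.50.
93 < 116.50 → outlier.
845 > 608.50 → outlier.
All remaining values lie within [116.50, 608.50].

93, 845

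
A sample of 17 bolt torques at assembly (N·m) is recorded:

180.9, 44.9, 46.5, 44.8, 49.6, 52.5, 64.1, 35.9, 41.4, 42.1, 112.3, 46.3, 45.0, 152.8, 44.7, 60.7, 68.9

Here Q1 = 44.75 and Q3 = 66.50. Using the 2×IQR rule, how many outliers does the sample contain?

3

IQR = 21.75; fences at 44.75 − 43.50 = 1.25 and 66.50 + 43.50 = 110.00.
Outside the cutoffs: 112.3, 152.8, 180.9.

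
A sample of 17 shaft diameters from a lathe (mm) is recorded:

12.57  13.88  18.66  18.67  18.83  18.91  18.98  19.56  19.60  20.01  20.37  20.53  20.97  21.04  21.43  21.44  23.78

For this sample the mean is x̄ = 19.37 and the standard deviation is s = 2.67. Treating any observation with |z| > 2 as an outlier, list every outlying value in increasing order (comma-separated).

Cutoffs at x̄ ± 2s: 19.37 ± 2·2.67 = [14.03, 24.71].
12.57: z = -2.55, |z| > 2 → outlier.
13.88: z = -2.06, |z| > 2 → outlier.
Every other value lies within [14.03, 24.71].

12.57, 13.88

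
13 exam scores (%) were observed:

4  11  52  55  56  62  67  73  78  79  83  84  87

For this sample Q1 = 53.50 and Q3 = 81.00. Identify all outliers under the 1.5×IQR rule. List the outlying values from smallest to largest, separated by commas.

4, 11

IQR = Q3 − Q1 = 81.00 − 53.50 = 27.50.
Lower fence = Q1 − 1.5·IQR = 53.50 − 41.25 = 12.25.
Upper fence = Q3 + 1.5·IQR = 81.00 + 41.25 = 122.25.
4 < 12.25 → outlier.
11 < 12.25 → outlier.
All remaining values lie within [12.25, 122.25].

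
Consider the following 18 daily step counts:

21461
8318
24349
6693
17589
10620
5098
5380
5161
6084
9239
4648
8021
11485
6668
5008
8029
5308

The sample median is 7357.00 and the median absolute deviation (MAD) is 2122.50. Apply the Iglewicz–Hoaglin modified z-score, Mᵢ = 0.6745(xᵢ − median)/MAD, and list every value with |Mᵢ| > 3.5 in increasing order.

|Mᵢ| > 3.5 ⇔ |xᵢ − 7357.00| > 3.5·2122.50/0.6745 = 11013.71.
So outliers lie outside [-3656.71, 18370.71].
21461: M = 4.48 → outlier.
24349: M = 5.40 → outlier.

21461, 24349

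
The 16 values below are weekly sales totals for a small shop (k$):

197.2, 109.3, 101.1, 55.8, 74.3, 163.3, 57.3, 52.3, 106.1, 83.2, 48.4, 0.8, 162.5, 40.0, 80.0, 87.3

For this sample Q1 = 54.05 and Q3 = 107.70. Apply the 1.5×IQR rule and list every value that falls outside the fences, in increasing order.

IQR = Q3 − Q1 = 107.70 − 54.05 = 53.65.
Lower fence = Q1 − 1.5·IQR = 54.05 − 80.475 = -26.425.
Upper fence = Q3 + 1.5·IQR = 107.70 + 80.475 = 188.175.
197.2 > 188.175 → outlier.
All remaining values lie within [-26.425, 188.175].

197.2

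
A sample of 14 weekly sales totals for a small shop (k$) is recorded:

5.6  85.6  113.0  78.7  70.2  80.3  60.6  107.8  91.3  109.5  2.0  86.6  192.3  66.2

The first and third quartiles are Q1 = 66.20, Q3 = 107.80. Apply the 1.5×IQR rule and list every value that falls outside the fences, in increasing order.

2.0, 192.3

IQR = Q3 − Q1 = 107.80 − 66.20 = 41.60.
Lower fence = Q1 − 1.5·IQR = 66.20 − 62.40 = 3.80.
Upper fence = Q3 + 1.5·IQR = 107.80 + 62.40 = 170.20.
2.0 < 3.80 → outlier.
192.3 > 170.20 → outlier.
All remaining values lie within [3.80, 170.20].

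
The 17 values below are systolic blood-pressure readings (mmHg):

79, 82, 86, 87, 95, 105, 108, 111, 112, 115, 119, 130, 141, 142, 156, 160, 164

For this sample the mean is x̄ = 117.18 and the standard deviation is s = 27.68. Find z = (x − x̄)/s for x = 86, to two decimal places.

z = (86 − 117.18) / 27.68 = -1.13.

-1.13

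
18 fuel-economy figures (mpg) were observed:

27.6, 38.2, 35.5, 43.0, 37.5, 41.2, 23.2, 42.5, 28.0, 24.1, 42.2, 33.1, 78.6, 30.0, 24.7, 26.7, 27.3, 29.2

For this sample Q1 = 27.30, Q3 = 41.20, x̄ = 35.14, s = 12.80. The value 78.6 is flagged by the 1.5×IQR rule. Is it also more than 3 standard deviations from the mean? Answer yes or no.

z = (78.6 − 35.14) / 12.80 = 3.40.
|z| = 3.40 > 3.

yes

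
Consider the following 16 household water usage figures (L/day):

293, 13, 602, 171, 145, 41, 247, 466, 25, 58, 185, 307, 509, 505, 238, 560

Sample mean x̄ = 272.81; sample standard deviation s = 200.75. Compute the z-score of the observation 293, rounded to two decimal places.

0.10

z = (293 − 272.81) / 200.75 = 0.10.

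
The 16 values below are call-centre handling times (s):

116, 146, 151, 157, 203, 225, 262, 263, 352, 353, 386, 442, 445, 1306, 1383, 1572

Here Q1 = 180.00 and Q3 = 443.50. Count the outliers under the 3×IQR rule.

3

IQR = 263.50; fences at 180.00 − 790.50 = -610.50 and 443.50 + 790.50 = 1234.00.
Outside the cutoffs: 1306, 1383, 1572.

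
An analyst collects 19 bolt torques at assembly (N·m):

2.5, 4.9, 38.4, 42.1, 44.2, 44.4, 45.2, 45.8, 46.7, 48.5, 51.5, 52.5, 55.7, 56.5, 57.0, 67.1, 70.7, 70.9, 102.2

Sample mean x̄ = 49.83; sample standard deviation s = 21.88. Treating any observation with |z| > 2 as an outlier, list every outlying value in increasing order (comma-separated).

Cutoffs at x̄ ± 2s: 49.83 ± 2·21.88 = [6.07, 93.59].
2.5: z = -2.16, |z| > 2 → outlier.
4.9: z = -2.05, |z| > 2 → outlier.
102.2: z = 2.39, |z| > 2 → outlier.
Every other value lies within [6.07, 93.59].

2.5, 4.9, 102.2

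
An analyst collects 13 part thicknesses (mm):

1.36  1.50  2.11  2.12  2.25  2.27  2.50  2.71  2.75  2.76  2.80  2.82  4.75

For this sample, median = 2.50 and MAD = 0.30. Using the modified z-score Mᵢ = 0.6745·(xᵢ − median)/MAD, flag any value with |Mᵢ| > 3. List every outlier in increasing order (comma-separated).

4.75

|Mᵢ| > 3 ⇔ |xᵢ − 2.50| > 3·0.30/0.6745 = 1.33.
So outliers lie outside [1.17, 3.83].
4.75: M = 5.06 → outlier.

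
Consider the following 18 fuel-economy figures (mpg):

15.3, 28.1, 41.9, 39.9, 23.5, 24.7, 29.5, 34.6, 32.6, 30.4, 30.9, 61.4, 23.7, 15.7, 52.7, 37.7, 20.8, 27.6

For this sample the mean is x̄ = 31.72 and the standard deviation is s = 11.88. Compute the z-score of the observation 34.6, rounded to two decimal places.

0.24

z = (34.6 − 31.72) / 11.88 = 0.24.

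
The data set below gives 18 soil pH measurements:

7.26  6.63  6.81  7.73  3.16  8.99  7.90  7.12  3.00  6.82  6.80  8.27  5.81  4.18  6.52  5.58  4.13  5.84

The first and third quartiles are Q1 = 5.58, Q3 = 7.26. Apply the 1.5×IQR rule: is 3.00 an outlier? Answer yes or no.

yes

IQR = Q3 − Q1 = 7.26 − 5.58 = 1.68.
Lower fence = Q1 − 1.5·IQR = 5.58 − 2.52 = 3.06.
Upper fence = Q3 + 1.5·IQR = 7.26 + 2.52 = 9.78.
3.00 lies below the lower fence.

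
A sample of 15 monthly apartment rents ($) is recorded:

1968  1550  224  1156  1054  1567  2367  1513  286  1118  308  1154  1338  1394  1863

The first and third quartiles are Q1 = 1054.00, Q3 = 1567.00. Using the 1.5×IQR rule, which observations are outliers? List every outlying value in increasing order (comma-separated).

224, 2367

IQR = Q3 − Q1 = 1567.00 − 1054.00 = 513.00.
Lower fence = Q1 − 1.5·IQR = 1054.00 − 769.50 = 284.50.
Upper fence = Q3 + 1.5·IQR = 1567.00 + 769.50 = 2336.50.
224 < 284.50 → outlier.
2367 > 2336.50 → outlier.
All remaining values lie within [284.50, 2336.50].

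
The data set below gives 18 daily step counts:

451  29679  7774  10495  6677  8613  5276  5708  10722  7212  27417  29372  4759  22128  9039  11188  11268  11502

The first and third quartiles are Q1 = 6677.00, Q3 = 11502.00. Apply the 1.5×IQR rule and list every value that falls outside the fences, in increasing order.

IQR = Q3 − Q1 = 11502.00 − 6677.00 = 4825.00.
Lower fence = Q1 − 1.5·IQR = 6677.00 − 7237.50 = -560.50.
Upper fence = Q3 + 1.5·IQR = 11502.00 + 7237.50 = 18739.50.
22128 > 18739.50 → outlier.
27417 > 18739.50 → outlier.
29372 > 18739.50 → outlier.
29679 > 18739.50 → outlier.
All remaining values lie within [-560.50, 18739.50].

22128, 27417, 29372, 29679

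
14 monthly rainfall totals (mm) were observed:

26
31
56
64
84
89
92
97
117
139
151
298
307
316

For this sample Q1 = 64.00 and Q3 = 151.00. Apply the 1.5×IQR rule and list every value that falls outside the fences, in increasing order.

IQR = Q3 − Q1 = 151.00 − 64.00 = 87.00.
Lower fence = Q1 − 1.5·IQR = 64.00 − 130.50 = -66.50.
Upper fence = Q3 + 1.5·IQR = 151.00 + 130.50 = 281.50.
298 > 281.50 → outlier.
307 > 281.50 → outlier.
316 > 281.50 → outlier.
All remaining values lie within [-66.50, 281.50].

298, 307, 316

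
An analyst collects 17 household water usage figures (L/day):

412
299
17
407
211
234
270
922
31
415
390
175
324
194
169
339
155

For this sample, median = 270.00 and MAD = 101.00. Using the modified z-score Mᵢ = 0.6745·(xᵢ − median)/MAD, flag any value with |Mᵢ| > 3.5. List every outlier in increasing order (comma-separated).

922

|Mᵢ| > 3.5 ⇔ |xᵢ − 270.00| > 3.5·101.00/0.6745 = 524.09.
So outliers lie outside [-254.09, 794.09].
922: M = 4.35 → outlier.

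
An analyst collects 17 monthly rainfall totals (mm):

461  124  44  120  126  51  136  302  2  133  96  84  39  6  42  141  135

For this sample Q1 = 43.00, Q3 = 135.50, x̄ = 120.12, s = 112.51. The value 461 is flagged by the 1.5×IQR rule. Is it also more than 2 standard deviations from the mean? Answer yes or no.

z = (461 − 120.12) / 112.51 = 3.03.
|z| = 3.03 > 2.

yes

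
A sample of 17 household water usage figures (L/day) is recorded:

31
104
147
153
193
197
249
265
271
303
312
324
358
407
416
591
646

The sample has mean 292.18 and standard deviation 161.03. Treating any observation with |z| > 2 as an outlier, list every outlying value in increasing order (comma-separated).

646

Cutoffs at x̄ ± 2s: 292.18 ± 2·161.03 = [-29.88, 614.24].
646: z = 2.20, |z| > 2 → outlier.
Every other value lies within [-29.88, 614.24].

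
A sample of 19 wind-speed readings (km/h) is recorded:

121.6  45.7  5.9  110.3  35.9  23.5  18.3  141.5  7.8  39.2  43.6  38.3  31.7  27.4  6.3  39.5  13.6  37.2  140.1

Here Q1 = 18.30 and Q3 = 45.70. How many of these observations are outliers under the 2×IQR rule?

4

IQR = 27.40; fences at 18.30 − 54.80 = -36.50 and 45.70 + 54.80 = 100.50.
Outside the cutoffs: 110.3, 121.6, 140.1, 141.5.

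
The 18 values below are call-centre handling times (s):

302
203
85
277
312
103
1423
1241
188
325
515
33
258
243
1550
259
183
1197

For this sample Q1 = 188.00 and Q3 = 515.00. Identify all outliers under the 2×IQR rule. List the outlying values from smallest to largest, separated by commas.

IQR = Q3 − Q1 = 515.00 − 188.00 = 327.00.
Lower fence = Q1 − 2·IQR = 188.00 − 654.00 = -466.00.
Upper fence = Q3 + 2·IQR = 515.00 + 654.00 = 1169.00.
1197 > 1169.00 → outlier.
1241 > 1169.00 → outlier.
1423 > 1169.00 → outlier.
1550 > 1169.00 → outlier.
All remaining values lie within [-466.00, 1169.00].

1197, 1241, 1423, 1550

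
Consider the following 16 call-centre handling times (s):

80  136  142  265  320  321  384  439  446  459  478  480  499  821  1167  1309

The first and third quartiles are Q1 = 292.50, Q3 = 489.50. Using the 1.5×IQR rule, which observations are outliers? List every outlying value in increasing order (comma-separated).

821, 1167, 1309

IQR = Q3 − Q1 = 489.50 − 292.50 = 197.00.
Lower fence = Q1 − 1.5·IQR = 292.50 − 295.50 = -3.00.
Upper fence = Q3 + 1.5·IQR = 489.50 + 295.50 = 785.00.
821 > 785.00 → outlier.
1167 > 785.00 → outlier.
1309 > 785.00 → outlier.
All remaining values lie within [-3.00, 785.00].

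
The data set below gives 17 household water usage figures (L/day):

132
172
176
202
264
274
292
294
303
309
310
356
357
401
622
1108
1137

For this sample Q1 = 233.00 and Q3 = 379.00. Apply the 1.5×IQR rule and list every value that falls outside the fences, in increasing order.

622, 1108, 1137

IQR = Q3 − Q1 = 379.00 − 233.00 = 146.00.
Lower fence = Q1 − 1.5·IQR = 233.00 − 219.00 = 14.00.
Upper fence = Q3 + 1.5·IQR = 379.00 + 219.00 = 598.00.
622 > 598.00 → outlier.
1108 > 598.00 → outlier.
1137 > 598.00 → outlier.
All remaining values lie within [14.00, 598.00].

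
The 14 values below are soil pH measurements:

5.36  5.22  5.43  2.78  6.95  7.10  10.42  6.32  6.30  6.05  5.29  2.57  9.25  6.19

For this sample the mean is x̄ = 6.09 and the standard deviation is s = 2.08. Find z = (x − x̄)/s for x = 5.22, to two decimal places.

z = (5.22 − 6.09) / 2.08 = -0.42.

-0.42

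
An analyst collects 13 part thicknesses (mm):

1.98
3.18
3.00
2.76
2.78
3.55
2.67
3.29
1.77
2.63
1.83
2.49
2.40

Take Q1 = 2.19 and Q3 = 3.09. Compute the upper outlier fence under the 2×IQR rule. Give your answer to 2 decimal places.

4.89

IQR = Q3 − Q1 = 3.09 − 2.19 = 0.90.
Lower fence = Q1 − 2·IQR = 2.19 − 1.80 = 0.39.
Upper fence = Q3 + 2·IQR = 3.09 + 1.80 = 4.89.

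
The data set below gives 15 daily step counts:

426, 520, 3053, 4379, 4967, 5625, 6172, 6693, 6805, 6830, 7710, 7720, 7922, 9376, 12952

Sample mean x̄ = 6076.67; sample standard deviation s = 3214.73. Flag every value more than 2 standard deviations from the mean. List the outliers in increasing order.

12952

Cutoffs at x̄ ± 2s: 6076.67 ± 2·3214.73 = [-352.79, 12506.13].
12952: z = 2.14, |z| > 2 → outlier.
Every other value lies within [-352.79, 12506.13].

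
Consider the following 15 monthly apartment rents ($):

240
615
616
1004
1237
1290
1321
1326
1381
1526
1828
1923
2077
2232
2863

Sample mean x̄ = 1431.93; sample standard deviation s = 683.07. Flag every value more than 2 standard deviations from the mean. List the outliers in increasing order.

2863

Cutoffs at x̄ ± 2s: 1431.93 ± 2·683.07 = [65.79, 2798.07].
2863: z = 2.10, |z| > 2 → outlier.
Every other value lies within [65.79, 2798.07].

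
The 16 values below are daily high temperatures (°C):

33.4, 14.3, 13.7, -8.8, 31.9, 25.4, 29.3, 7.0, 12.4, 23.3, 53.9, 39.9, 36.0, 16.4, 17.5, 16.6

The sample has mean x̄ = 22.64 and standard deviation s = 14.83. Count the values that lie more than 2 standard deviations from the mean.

Cutoffs: x̄ ± 2s = [-7.02, 52.30].
Outside the cutoffs: -8.8, 53.9.

2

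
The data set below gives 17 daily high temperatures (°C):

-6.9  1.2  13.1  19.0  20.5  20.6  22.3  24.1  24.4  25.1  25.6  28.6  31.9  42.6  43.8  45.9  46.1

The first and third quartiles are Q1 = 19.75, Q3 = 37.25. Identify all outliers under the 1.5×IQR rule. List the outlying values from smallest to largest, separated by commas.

IQR = Q3 − Q1 = 37.25 − 19.75 = 17.50.
Lower fence = Q1 − 1.5·IQR = 19.75 − 26.25 = -6.50.
Upper fence = Q3 + 1.5·IQR = 37.25 + 26.25 = 63.50.
-6.9 < -6.50 → outlier.
All remaining values lie within [-6.50, 63.50].

-6.9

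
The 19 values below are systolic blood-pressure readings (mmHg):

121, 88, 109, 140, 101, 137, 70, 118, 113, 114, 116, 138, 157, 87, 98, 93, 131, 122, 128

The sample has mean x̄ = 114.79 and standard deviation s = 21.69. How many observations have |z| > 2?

1

Cutoffs: x̄ ± 2s = [71.41, 158.17].
Outside the cutoffs: 70.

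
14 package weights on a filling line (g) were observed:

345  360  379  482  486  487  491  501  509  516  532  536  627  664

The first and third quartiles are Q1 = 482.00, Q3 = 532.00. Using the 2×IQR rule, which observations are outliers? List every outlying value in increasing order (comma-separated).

IQR = Q3 − Q1 = 532.00 − 482.00 = 50.00.
Lower fence = Q1 − 2·IQR = 482.00 − 100.00 = 382.00.
Upper fence = Q3 + 2·IQR = 532.00 + 100.00 = 632.00.
345 < 382.00 → outlier.
360 < 382.00 → outlier.
379 < 382.00 → outlier.
664 > 632.00 → outlier.
All remaining values lie within [382.00, 632.00].

345, 360, 379, 664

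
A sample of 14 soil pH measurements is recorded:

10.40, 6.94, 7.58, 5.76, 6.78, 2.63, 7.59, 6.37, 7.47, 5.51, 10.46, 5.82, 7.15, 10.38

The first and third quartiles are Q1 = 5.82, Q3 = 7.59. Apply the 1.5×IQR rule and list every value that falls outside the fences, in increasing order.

2.63, 10.38, 10.40, 10.46

IQR = Q3 − Q1 = 7.59 − 5.82 = 1.77.
Lower fence = Q1 − 1.5·IQR = 5.82 − 2.655 = 3.165.
Upper fence = Q3 + 1.5·IQR = 7.59 + 2.655 = 10.245.
2.63 < 3.165 → outlier.
10.38 > 10.245 → outlier.
10.40 > 10.245 → outlier.
10.46 > 10.245 → outlier.
All remaining values lie within [3.165, 10.245].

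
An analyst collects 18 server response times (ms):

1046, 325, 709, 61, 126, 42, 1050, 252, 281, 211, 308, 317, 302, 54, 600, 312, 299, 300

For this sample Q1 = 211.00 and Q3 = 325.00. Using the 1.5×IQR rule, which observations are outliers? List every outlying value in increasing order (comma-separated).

IQR = Q3 − Q1 = 325.00 − 211.00 = 114.00.
Lower fence = Q1 − 1.5·IQR = 211.00 − 171.00 = 40.00.
Upper fence = Q3 + 1.5·IQR = 325.00 + 171.00 = 496.00.
600 > 496.00 → outlier.
709 > 496.00 → outlier.
1046 > 496.00 → outlier.
1050 > 496.00 → outlier.
All remaining values lie within [40.00, 496.00].

600, 709, 1046, 1050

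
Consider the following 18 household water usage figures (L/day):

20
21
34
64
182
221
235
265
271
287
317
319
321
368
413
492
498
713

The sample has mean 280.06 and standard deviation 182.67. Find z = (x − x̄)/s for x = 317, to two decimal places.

z = (317 − 280.06) / 182.67 = 0.20.

0.20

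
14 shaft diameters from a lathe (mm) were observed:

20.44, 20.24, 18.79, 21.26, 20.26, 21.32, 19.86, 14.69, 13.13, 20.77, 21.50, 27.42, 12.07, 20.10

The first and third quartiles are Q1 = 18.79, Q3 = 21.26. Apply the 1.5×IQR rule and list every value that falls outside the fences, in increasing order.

12.07, 13.13, 14.69, 27.42

IQR = Q3 − Q1 = 21.26 − 18.79 = 2.47.
Lower fence = Q1 − 1.5·IQR = 18.79 − 3.705 = 15.085.
Upper fence = Q3 + 1.5·IQR = 21.26 + 3.705 = 24.965.
12.07 < 15.085 → outlier.
13.13 < 15.085 → outlier.
14.69 < 15.085 → outlier.
27.42 > 24.965 → outlier.
All remaining values lie within [15.085, 24.965].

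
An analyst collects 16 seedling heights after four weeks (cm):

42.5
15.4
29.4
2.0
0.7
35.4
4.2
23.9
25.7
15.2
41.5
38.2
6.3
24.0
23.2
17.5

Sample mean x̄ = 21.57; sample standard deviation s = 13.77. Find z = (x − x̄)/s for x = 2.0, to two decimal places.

z = (2.0 − 21.57) / 13.77 = -1.42.

-1.42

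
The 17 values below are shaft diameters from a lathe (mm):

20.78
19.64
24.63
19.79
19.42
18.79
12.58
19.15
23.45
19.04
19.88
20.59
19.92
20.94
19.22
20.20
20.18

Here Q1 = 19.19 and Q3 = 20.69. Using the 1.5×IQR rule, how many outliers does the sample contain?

3

IQR = 1.50; fences at 19.19 − 2.25 = 16.94 and 20.69 + 2.25 = 22.94.
Outside the cutoffs: 12.58, 23.45, 24.63.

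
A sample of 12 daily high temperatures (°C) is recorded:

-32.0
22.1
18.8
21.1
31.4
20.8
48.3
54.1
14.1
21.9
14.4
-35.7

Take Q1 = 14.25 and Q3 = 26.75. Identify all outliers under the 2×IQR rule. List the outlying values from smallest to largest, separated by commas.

IQR = Q3 − Q1 = 26.75 − 14.25 = 12.50.
Lower fence = Q1 − 2·IQR = 14.25 − 25.00 = -10.75.
Upper fence = Q3 + 2·IQR = 26.75 + 25.00 = 51.75.
-35.7 < -10.75 → outlier.
-32.0 < -10.75 → outlier.
54.1 > 51.75 → outlier.
All remaining values lie within [-10.75, 51.75].

-35.7, -32.0, 54.1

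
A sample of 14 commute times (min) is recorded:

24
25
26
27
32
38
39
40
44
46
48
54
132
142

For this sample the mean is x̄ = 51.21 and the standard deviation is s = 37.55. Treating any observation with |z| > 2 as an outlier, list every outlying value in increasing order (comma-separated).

Cutoffs at x̄ ± 2s: 51.21 ± 2·37.55 = [-23.89, 126.31].
132: z = 2.15, |z| > 2 → outlier.
142: z = 2.42, |z| > 2 → outlier.
Every other value lies within [-23.89, 126.31].

132, 142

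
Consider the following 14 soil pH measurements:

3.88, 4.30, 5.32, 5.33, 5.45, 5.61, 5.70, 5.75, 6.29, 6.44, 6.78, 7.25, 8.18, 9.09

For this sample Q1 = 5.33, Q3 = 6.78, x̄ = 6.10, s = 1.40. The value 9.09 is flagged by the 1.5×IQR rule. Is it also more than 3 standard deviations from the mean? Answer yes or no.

no

z = (9.09 − 6.10) / 1.40 = 2.14.
|z| = 2.14 ≤ 3.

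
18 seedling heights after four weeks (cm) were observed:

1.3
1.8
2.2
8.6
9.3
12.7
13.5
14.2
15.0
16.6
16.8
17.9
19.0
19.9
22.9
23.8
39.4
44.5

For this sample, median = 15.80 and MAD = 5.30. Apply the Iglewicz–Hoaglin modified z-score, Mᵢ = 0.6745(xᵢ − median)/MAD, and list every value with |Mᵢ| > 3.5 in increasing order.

44.5

|Mᵢ| > 3.5 ⇔ |xᵢ − 15.80| > 3.5·5.30/0.6745 = 27.50.
So outliers lie outside [-11.70, 43.30].
44.5: M = 3.65 → outlier.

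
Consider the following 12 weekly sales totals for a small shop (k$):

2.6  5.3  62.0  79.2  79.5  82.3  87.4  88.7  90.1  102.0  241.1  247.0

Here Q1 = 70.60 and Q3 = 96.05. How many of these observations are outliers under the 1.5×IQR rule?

IQR = 25.45; fences at 70.60 − 38.175 = 32.425 and 96.05 + 38.175 = 134.225.
Outside the cutoffs: 2.6, 5.3, 241.1, 247.0.

4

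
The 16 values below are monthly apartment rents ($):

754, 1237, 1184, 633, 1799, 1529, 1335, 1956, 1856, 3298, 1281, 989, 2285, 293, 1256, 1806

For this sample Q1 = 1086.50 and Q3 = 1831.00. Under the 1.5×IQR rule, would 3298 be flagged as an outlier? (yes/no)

IQR = Q3 − Q1 = 1831.00 − 1086.50 = 744.50.
Lower fence = Q1 − 1.5·IQR = 1086.50 − 1116.75 = -30.25.
Upper fence = Q3 + 1.5·IQR = 1831.00 + 1116.75 = 2947.75.
3298 lies above the upper fence.

yes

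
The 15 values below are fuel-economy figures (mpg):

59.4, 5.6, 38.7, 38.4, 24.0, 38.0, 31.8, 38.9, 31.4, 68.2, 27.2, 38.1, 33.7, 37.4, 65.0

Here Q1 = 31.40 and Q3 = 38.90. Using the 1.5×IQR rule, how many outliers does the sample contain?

4

IQR = 7.50; fences at 31.40 − 11.25 = 20.15 and 38.90 + 11.25 = 50.15.
Outside the cutoffs: 5.6, 59.4, 65.0, 68.2.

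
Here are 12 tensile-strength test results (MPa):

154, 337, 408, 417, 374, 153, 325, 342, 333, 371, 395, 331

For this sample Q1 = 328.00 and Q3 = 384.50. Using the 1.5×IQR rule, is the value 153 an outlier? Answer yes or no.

IQR = Q3 − Q1 = 384.50 − 328.00 = 56.50.
Lower fence = Q1 − 1.5·IQR = 328.00 − 84.75 = 243.25.
Upper fence = Q3 + 1.5·IQR = 384.50 + 84.75 = 469.25.
153 lies below the lower fence.

yes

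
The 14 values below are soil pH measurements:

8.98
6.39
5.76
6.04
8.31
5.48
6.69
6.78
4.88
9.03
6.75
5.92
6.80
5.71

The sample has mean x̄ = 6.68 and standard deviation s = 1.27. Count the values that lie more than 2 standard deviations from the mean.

Cutoffs: x̄ ± 2s = [4.14, 9.22].
Every value lies within the cutoffs.

0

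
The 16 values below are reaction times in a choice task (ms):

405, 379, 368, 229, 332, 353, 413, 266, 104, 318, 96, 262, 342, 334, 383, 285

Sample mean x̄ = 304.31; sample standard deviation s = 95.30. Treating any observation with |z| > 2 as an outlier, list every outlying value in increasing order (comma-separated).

96, 104

Cutoffs at x̄ ± 2s: 304.31 ± 2·95.30 = [113.71, 494.91].
96: z = -2.19, |z| > 2 → outlier.
104: z = -2.10, |z| > 2 → outlier.
Every other value lies within [113.71, 494.91].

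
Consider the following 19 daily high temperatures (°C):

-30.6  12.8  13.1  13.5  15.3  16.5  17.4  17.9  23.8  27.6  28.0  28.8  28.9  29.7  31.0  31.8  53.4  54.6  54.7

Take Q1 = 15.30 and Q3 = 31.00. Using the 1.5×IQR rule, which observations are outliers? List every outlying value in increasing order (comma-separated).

-30.6, 54.6, 54.7

IQR = Q3 − Q1 = 31.00 − 15.30 = 15.70.
Lower fence = Q1 − 1.5·IQR = 15.30 − 23.55 = -8.25.
Upper fence = Q3 + 1.5·IQR = 31.00 + 23.55 = 54.55.
-30.6 < -8.25 → outlier.
54.6 > 54.55 → outlier.
54.7 > 54.55 → outlier.
All remaining values lie within [-8.25, 54.55].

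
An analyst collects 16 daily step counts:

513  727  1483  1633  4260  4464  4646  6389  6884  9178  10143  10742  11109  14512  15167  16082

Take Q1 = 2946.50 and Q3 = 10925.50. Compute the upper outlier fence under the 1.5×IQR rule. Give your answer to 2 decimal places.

IQR = Q3 − Q1 = 10925.50 − 2946.50 = 7979.00.
Lower fence = Q1 − 1.5·IQR = 2946.50 − 11968.50 = -9022.00.
Upper fence = Q3 + 1.5·IQR = 10925.50 + 11968.50 = 22894.00.

22894.00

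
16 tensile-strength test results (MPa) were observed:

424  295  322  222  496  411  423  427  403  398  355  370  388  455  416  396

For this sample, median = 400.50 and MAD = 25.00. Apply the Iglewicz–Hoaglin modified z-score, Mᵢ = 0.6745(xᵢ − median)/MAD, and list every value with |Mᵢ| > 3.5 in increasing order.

|Mᵢ| > 3.5 ⇔ |xᵢ − 400.50| > 3.5·25.00/0.6745 = 129.73.
So outliers lie outside [270.77, 530.23].
222: M = -4.82 → outlier.

222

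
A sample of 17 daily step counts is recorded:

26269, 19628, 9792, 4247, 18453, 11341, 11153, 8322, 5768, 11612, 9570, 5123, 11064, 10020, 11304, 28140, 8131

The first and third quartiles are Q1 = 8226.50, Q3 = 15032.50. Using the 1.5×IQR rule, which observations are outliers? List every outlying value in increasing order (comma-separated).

IQR = Q3 − Q1 = 15032.50 − 8226.50 = 6806.00.
Lower fence = Q1 − 1.5·IQR = 8226.50 − 10209.00 = -1982.50.
Upper fence = Q3 + 1.5·IQR = 15032.50 + 10209.00 = 25241.50.
26269 > 25241.50 → outlier.
28140 > 25241.50 → outlier.
All remaining values lie within [-1982.50, 25241.50].

26269, 28140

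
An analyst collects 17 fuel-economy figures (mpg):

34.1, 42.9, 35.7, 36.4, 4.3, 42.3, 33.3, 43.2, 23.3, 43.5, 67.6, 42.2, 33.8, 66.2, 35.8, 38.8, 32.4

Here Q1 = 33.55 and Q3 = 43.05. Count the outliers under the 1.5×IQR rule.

3

IQR = 9.50; fences at 33.55 − 14.25 = 19.30 and 43.05 + 14.25 = 57.30.
Outside the cutoffs: 4.3, 66.2, 67.6.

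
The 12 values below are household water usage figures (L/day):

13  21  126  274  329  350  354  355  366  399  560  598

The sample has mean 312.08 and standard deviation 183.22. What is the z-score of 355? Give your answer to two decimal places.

z = (355 − 312.08) / 183.22 = 0.23.

0.23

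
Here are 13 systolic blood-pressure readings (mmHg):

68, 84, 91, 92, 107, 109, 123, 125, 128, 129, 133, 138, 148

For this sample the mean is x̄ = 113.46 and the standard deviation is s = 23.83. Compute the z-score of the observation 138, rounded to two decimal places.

z = (138 − 113.46) / 23.83 = 1.03.

1.03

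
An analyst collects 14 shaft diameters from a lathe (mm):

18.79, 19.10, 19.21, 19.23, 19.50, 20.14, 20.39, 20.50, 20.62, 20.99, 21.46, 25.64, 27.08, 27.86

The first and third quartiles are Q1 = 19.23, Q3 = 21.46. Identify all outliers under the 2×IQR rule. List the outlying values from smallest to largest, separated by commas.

IQR = Q3 − Q1 = 21.46 − 19.23 = 2.23.
Lower fence = Q1 − 2·IQR = 19.23 − 4.46 = 14.77.
Upper fence = Q3 + 2·IQR = 21.46 + 4.46 = 25.92.
27.08 > 25.92 → outlier.
27.86 > 25.92 → outlier.
All remaining values lie within [14.77, 25.92].

27.08, 27.86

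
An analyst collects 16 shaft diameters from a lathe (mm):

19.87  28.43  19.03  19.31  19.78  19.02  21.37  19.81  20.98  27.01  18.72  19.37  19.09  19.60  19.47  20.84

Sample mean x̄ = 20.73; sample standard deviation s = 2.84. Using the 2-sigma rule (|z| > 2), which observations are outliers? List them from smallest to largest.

27.01, 28.43

Cutoffs at x̄ ± 2s: 20.73 ± 2·2.84 = [15.05, 26.41].
27.01: z = 2.21, |z| > 2 → outlier.
28.43: z = 2.71, |z| > 2 → outlier.
Every other value lies within [15.05, 26.41].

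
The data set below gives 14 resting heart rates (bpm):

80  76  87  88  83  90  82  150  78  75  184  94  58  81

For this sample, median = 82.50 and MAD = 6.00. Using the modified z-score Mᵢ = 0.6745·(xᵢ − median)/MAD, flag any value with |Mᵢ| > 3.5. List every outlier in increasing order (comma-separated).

|Mᵢ| > 3.5 ⇔ |xᵢ − 82.50| > 3.5·6.00/0.6745 = 31.13.
So outliers lie outside [51.37, 113.63].
150: M = 7.59 → outlier.
184: M = 11.41 → outlier.

150, 184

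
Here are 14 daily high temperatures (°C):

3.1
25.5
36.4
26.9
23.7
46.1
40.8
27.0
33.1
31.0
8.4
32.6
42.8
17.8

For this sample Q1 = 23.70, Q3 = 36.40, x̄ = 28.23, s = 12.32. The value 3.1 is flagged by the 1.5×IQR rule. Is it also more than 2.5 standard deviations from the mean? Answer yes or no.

no

z = (3.1 − 28.23) / 12.32 = -2.04.
|z| = 2.04 ≤ 2.5.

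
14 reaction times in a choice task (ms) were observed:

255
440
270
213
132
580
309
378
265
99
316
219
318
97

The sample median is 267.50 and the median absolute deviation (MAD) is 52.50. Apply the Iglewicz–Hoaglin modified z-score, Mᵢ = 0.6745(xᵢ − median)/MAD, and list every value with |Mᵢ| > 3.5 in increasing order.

580

|Mᵢ| > 3.5 ⇔ |xᵢ − 267.50| > 3.5·52.50/0.6745 = 272.42.
So outliers lie outside [-4.92, 539.92].
580: M = 4.01 → outlier.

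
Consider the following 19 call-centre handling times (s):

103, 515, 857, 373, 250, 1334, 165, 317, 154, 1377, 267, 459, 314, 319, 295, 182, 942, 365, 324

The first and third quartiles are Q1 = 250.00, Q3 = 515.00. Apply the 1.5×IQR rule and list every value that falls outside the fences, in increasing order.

IQR = Q3 − Q1 = 515.00 − 250.00 = 265.00.
Lower fence = Q1 − 1.5·IQR = 250.00 − 397.50 = -147.50.
Upper fence = Q3 + 1.5·IQR = 515.00 + 397.50 = 912.50.
942 > 912.50 → outlier.
1334 > 912.50 → outlier.
1377 > 912.50 → outlier.
All remaining values lie within [-147.50, 912.50].

942, 1334, 1377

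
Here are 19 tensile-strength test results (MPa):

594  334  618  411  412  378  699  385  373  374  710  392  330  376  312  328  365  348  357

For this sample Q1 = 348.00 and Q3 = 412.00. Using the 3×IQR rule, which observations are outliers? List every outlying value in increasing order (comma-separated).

IQR = Q3 − Q1 = 412.00 − 348.00 = 64.00.
Lower fence = Q1 − 3·IQR = 348.00 − 192.00 = 156.00.
Upper fence = Q3 + 3·IQR = 412.00 + 192.00 = 604.00.
618 > 604.00 → outlier.
699 > 604.00 → outlier.
710 > 604.00 → outlier.
All remaining values lie within [156.00, 604.00].

618, 699, 710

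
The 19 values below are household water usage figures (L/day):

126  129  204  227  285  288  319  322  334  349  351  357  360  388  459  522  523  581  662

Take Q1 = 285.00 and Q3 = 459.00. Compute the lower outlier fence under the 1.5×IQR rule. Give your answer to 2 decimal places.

IQR = Q3 − Q1 = 459.00 − 285.00 = 174.00.
Lower fence = Q1 − 1.5·IQR = 285.00 − 261.00 = 24.00.
Upper fence = Q3 + 1.5·IQR = 459.00 + 261.00 = 720.00.

24.00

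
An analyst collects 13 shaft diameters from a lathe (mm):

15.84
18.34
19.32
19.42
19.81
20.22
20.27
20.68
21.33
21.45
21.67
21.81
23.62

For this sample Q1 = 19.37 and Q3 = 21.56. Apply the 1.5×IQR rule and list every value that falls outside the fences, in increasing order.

IQR = Q3 − Q1 = 21.56 − 19.37 = 2.19.
Lower fence = Q1 − 1.5·IQR = 19.37 − 3.285 = 16.085.
Upper fence = Q3 + 1.5·IQR = 21.56 + 3.285 = 24.845.
15.84 < 16.085 → outlier.
All remaining values lie within [16.085, 24.845].

15.84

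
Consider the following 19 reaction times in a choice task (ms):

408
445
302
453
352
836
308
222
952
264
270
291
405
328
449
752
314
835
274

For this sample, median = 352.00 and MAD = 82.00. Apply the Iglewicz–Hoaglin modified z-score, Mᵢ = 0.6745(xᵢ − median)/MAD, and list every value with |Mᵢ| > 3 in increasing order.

752, 835, 836, 952

|Mᵢ| > 3 ⇔ |xᵢ − 352.00| > 3·82.00/0.6745 = 364.71.
So outliers lie outside [-12.71, 716.71].
752: M = 3.29 → outlier.
835: M = 3.97 → outlier.
836: M = 3.98 → outlier.
952: M = 4.94 → outlier.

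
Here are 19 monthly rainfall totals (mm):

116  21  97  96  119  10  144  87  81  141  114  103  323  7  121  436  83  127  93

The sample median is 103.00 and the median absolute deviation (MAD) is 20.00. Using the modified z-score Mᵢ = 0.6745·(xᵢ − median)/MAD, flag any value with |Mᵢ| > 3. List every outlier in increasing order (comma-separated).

7, 10, 323, 436

|Mᵢ| > 3 ⇔ |xᵢ − 103.00| > 3·20.00/0.6745 = 88.95.
So outliers lie outside [14.05, 191.95].
7: M = -3.24 → outlier.
10: M = -3.14 → outlier.
323: M = 7.42 → outlier.
436: M = 11.23 → outlier.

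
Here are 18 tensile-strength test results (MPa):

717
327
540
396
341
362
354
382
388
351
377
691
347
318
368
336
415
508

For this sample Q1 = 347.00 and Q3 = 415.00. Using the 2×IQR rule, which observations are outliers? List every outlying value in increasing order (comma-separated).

IQR = Q3 − Q1 = 415.00 − 347.00 = 68.00.
Lower fence = Q1 − 2·IQR = 347.00 − 136.00 = 211.00.
Upper fence = Q3 + 2·IQR = 415.00 + 136.00 = 551.00.
691 > 551.00 → outlier.
717 > 551.00 → outlier.
All remaining values lie within [211.00, 551.00].

691, 717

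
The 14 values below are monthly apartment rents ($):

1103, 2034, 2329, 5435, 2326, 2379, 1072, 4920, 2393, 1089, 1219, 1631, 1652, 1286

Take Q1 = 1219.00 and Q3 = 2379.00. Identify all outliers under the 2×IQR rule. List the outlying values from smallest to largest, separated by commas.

IQR = Q3 − Q1 = 2379.00 − 1219.00 = 1160.00.
Lower fence = Q1 − 2·IQR = 1219.00 − 2320.00 = -1101.00.
Upper fence = Q3 + 2·IQR = 2379.00 + 2320.00 = 4699.00.
4920 > 4699.00 → outlier.
5435 > 4699.00 → outlier.
All remaining values lie within [-1101.00, 4699.00].

4920, 5435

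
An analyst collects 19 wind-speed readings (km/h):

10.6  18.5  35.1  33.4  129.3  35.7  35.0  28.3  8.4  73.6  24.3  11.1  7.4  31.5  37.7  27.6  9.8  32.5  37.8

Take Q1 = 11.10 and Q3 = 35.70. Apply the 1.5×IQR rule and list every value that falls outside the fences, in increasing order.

73.6, 129.3

IQR = Q3 − Q1 = 35.70 − 11.10 = 24.60.
Lower fence = Q1 − 1.5·IQR = 11.10 − 36.90 = -25.80.
Upper fence = Q3 + 1.5·IQR = 35.70 + 36.90 = 72.60.
73.6 > 72.60 → outlier.
129.3 > 72.60 → outlier.
All remaining values lie within [-25.80, 72.60].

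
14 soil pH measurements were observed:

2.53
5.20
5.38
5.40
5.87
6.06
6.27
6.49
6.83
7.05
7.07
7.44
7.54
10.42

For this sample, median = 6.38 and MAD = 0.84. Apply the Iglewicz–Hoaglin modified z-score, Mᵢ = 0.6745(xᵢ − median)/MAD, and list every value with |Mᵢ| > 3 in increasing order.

2.53, 10.42

|Mᵢ| > 3 ⇔ |xᵢ − 6.38| > 3·0.84/0.6745 = 3.74.
So outliers lie outside [2.64, 10.12].
2.53: M = -3.09 → outlier.
10.42: M = 3.24 → outlier.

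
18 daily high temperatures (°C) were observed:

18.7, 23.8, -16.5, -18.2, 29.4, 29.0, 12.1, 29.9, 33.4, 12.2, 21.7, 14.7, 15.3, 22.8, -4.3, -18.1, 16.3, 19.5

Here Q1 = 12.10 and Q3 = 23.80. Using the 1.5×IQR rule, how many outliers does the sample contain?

IQR = 11.70; fences at 12.10 − 17.55 = -5.45 and 23.80 + 17.55 = 41.35.
Outside the cutoffs: -18.2, -18.1, -16.5.

3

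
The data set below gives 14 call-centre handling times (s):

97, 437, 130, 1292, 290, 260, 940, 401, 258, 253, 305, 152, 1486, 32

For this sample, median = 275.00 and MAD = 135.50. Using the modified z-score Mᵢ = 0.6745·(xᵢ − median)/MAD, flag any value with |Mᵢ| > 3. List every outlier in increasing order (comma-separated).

|Mᵢ| > 3 ⇔ |xᵢ − 275.00| > 3·135.50/0.6745 = 602.67.
So outliers lie outside [-327.67, 877.67].
940: M = 3.31 → outlier.
1292: M = 5.06 → outlier.
1486: M = 6.03 → outlier.

940, 1292, 1486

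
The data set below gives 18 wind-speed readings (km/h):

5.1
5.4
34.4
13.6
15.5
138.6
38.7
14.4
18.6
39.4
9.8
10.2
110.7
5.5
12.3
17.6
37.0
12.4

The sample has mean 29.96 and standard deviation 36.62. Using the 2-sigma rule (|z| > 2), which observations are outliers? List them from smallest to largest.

110.7, 138.6

Cutoffs at x̄ ± 2s: 29.96 ± 2·36.62 = [-43.28, 103.20].
110.7: z = 2.20, |z| > 2 → outlier.
138.6: z = 2.97, |z| > 2 → outlier.
Every other value lies within [-43.28, 103.20].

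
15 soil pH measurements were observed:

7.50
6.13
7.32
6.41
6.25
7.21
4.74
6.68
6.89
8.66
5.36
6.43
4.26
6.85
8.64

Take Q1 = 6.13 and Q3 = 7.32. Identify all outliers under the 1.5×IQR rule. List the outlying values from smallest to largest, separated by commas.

4.26

IQR = Q3 − Q1 = 7.32 − 6.13 = 1.19.
Lower fence = Q1 − 1.5·IQR = 6.13 − 1.785 = 4.345.
Upper fence = Q3 + 1.5·IQR = 7.32 + 1.785 = 9.105.
4.26 < 4.345 → outlier.
All remaining values lie within [4.345, 9.105].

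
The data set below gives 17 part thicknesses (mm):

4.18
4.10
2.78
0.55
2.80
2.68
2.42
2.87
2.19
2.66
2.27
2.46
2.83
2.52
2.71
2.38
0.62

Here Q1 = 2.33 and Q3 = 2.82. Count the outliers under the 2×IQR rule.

4

IQR = 0.49; fences at 2.33 − 0.98 = 1.35 and 2.82 + 0.98 = 3.80.
Outside the cutoffs: 0.55, 0.62, 4.10, 4.18.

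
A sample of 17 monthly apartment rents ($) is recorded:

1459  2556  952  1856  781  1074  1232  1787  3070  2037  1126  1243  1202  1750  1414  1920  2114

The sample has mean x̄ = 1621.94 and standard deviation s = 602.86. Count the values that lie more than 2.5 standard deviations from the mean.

0

Cutoffs: x̄ ± 2.5s = [114.79, 3129.09].
Every value lies within the cutoffs.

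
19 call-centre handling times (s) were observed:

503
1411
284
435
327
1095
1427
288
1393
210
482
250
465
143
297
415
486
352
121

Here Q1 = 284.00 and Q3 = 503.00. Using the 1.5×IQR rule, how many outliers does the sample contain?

IQR = 219.00; fences at 284.00 − 328.50 = -44.50 and 503.00 + 328.50 = 831.50.
Outside the cutoffs: 1095, 1393, 1411, 1427.

4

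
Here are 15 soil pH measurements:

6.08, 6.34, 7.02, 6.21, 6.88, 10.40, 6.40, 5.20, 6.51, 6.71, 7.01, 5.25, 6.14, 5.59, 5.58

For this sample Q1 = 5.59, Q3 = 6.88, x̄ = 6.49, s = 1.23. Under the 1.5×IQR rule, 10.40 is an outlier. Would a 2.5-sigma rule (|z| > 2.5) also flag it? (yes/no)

yes

z = (10.40 − 6.49) / 1.23 = 3.18.
|z| = 3.18 > 2.5.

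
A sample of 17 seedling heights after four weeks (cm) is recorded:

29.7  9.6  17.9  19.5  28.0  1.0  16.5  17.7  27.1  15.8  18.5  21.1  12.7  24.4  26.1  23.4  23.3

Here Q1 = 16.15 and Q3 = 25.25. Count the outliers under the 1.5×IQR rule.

1

IQR = 9.10; fences at 16.15 − 13.65 = 2.50 and 25.25 + 13.65 = 38.90.
Outside the cutoffs: 1.0.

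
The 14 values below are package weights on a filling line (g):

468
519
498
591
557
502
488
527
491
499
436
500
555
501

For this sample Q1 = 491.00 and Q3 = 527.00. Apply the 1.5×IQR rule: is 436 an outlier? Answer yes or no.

yes

IQR = Q3 − Q1 = 527.00 − 491.00 = 36.00.
Lower fence = Q1 − 1.5·IQR = 491.00 − 54.00 = 437.00.
Upper fence = Q3 + 1.5·IQR = 527.00 + 54.00 = 581.00.
436 lies below the lower fence.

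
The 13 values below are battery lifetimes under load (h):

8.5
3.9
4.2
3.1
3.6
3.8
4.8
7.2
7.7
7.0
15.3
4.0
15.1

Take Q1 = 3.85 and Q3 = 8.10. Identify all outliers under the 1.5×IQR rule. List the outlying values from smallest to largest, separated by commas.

IQR = Q3 − Q1 = 8.10 − 3.85 = 4.25.
Lower fence = Q1 − 1.5·IQR = 3.85 − 6.375 = -2.525.
Upper fence = Q3 + 1.5·IQR = 8.10 + 6.375 = 14.475.
15.1 > 14.475 → outlier.
15.3 > 14.475 → outlier.
All remaining values lie within [-2.525, 14.475].

15.1, 15.3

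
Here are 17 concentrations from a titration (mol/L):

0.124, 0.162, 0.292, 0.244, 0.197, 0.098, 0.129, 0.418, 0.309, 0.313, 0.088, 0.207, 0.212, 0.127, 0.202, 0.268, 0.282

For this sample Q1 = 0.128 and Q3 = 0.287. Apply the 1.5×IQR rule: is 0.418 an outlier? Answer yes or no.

IQR = Q3 − Q1 = 0.287 − 0.128 = 0.159.
Lower fence = Q1 − 1.5·IQR = 0.128 − 0.2385 = -0.1105.
Upper fence = Q3 + 1.5·IQR = 0.287 + 0.2385 = 0.5255.
0.418 lies within [-0.1105, 0.5255].

no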